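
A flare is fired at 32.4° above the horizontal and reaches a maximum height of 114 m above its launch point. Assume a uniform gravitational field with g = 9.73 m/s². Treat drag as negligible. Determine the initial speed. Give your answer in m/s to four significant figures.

87.90 m/s

At the peak v_y = 0, so v_y0 = √(2gH) = √(2 × 9.73 × 114) = 47.10 m/s.
v_y0 = v₀ sin θ ⇒ v₀ = 47.10 / sin 32.4° = 87.90 m/s.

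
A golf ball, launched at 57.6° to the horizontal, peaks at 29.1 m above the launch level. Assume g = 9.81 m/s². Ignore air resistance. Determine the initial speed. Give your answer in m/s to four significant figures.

28.30 m/s

At the peak v_y = 0, so v_y0 = √(2gH) = √(2 × 9.81 × 29.1) = 23.89 m/s.
v_y0 = v₀ sin θ ⇒ v₀ = 23.89 / sin 57.6° = 28.30 m/s.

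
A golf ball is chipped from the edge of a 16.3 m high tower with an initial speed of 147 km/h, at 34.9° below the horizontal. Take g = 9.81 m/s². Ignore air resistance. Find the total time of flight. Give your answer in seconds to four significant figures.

Convert: 147 km/h = 147/3.6 = 40.83 m/s.
Resolve: vₓ = 40.83 cos 34.9° = 33.49 m/s and v_y0 = −23.36 m/s (downward).
Vertical motion (up positive, ground at y = 0): 4.905 t² − (−23.36) t − 16.3 = 0, so t = (−23.36 + √(23.36² + 2·9.81·16.3)) / 9.81 = (−23.36 + 29.42) / 9.81 = 0.6176 s.

0.6176 s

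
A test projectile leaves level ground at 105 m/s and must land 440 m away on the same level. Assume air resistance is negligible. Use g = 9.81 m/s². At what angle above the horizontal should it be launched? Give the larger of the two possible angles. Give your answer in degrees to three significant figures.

R = v₀² sin 2θ / g gives sin 2θ = gR/v₀² = 9.81·440/105² = 0.3915.
2θ = 23.05° or 180° − 23.05° = 157.0°, so θ = 11.52° or 78.48°.
The larger angle is 78.48°.

78.5°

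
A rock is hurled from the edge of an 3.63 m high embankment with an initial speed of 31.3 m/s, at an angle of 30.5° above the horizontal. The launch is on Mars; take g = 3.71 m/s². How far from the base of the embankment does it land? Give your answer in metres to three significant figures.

Components: vₓ = 31.30 cos 30.5° = 26.97 m/s, v_y0 = 31.30 sin 30.5° = 15.89 m/s.
With up positive and y = 0 at the ground: y(t) = 3.63 + (15.89) t − 1.855 t². Setting y = 0 and taking the positive root: t = [15.89 + √(15.89² + 2·3.71·3.63)] / 3.71 = (15.89 + 16.71) / 3.71 = 8.787 s.
Horizontal distance: R = vₓ t = 26.97 × 8.787 = 237.0 m.

237 m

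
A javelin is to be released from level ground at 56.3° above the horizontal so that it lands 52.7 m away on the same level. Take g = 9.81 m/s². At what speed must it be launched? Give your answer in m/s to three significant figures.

23.7 m/s

On level ground R = v₀² sin 2θ / g ⇒ v₀ = √(gR / sin 2θ).
v₀ = √(9.81 × 52.7 / sin 112.6°) = √(517.0 / 0.9232) = √559.99 = 23.66 m/s.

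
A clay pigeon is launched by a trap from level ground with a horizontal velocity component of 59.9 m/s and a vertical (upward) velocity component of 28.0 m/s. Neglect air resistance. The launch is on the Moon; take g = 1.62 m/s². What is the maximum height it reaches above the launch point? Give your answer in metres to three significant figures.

242 m

Maximum height: H = v_y0² / (2g) = 28.00² / (2 × 1.62) = 242.0 m.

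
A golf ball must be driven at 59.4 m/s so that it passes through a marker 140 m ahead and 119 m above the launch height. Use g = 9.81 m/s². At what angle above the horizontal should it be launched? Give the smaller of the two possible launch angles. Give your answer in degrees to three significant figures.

Trajectory: y = x tanθ − g x² (1 + tan²θ)/(2v₀²). With x = 140, y = 119, v₀ = 59.4, g = 9.81:
27.25 tan²θ − 140 tanθ + (146.2) = 0.
tanθ = [140 ± √(140² − 4 × 27.25 × (146.2))] / (2 × 27.25) = (140 ± 60.50) / 54.49, giving tanθ = 1.459 or 3.679.
θ = 55.57° or 74.79°; the smaller is 55.57°.

55.6°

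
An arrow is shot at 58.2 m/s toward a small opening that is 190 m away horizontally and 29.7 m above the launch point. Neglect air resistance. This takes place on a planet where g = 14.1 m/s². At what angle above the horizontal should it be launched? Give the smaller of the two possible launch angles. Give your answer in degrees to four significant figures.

Trajectory: y = x tanθ − g x² (1 + tan²θ)/(2v₀²). With x = 190, y = 29.7, v₀ = 58.2, g = 14.1:
75.14 tan²θ − 190 tanθ + (104.8) = 0.
tanθ = [190 ± √(190² − 4 × 75.14 × (104.8))] / (2 × 75.14) = (190 ± 67.76) / 150.3, giving tanθ = 0.8134 or 1.715.
θ = 39.13° or 59.76°; the smaller is 39.13°.

39.13°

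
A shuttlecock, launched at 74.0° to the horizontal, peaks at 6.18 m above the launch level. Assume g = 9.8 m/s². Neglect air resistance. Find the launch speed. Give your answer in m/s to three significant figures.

11.4 m/s

At the peak v_y = 0, so v_y0 = √(2gH) = √(2 × 9.80 × 6.18) = 11.01 m/s.
v_y0 = v₀ sin θ ⇒ v₀ = 11.01 / sin 74.0° = 11.45 m/s.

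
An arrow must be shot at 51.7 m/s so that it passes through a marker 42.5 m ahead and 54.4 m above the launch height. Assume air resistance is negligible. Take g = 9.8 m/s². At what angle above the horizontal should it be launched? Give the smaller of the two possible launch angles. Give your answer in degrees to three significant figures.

57.1°

Trajectory: y = x tanθ − g x² (1 + tan²θ)/(2v₀²). With x = 42.5, y = 54.4, v₀ = 51.7, g = 9.80:
3.311 tan²θ − 42.5 tanθ + (57.71) = 0.
tanθ = [42.5 ± √(42.5² − 4 × 3.311 × (57.71))] / (2 × 3.311) = (42.5 ± 32.28) / 6.623, giving tanθ = 1.544 or 11.29.
θ = 57.06° or 84.94°; the smaller is 57.06°.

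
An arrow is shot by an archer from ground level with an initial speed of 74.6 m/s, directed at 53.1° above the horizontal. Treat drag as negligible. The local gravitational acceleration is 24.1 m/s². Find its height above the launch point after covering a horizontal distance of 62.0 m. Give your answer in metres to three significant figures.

Resolve: vₓ = 74.60 cos 53.1° = 44.79 m/s and v_y0 = 74.60 sin 53.1° = 59.66 m/s.
Time to reach x = 62.0 m: t = x/vₓ = 62.0/44.79 = 1.384 s.
Height: y = v_y0 t − ½ g t² = 59.66 × 1.384 − 12.05 × 1.384² = 82.58 − 23.09 = 59.49 m.

59.5 m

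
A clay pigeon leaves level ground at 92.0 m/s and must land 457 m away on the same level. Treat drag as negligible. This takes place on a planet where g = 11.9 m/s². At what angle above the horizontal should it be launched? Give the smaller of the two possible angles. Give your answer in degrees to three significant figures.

20.0°

From R = (v₀²/g) sin 2θ: sin 2θ = 11.9 × 457 / 8464.0 = 0.6425.
2θ = 39.98° or 180° − 39.98° = 140.0°, so θ = 19.99° or 70.01°.
The smaller angle is 19.99°.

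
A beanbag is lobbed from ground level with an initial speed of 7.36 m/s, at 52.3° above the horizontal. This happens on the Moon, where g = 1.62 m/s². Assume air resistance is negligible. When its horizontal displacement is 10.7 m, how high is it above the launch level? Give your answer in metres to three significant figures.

vₓ = 7.360 cos 52.3° = 4.501 m/s; v_y0 = 7.360 sin 52.3° = 5.823 m/s.
x = vₓ t ⇒ t = 10.7/4.501 = 2.377 s.
Height: y = v_y0 t − ½ g t² = 5.823 × 2.377 − 0.8100 × 2.377² = 13.84 − 4.578 = 9.266 m.

9.27 m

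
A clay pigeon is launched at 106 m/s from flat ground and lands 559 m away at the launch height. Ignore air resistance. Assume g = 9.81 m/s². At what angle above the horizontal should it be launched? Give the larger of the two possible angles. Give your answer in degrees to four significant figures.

75.39°

R = v₀² sin 2θ / g gives sin 2θ = gR/v₀² = 9.81·559/106² = 0.4881.
2θ = 29.21° or 180° − 29.21° = 150.8°, so θ = 14.61° or 75.39°.
The larger angle is 75.39°.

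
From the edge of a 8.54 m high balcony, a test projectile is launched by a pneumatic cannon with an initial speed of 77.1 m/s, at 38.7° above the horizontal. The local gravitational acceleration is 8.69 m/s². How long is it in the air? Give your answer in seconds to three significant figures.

Resolve: vₓ = 77.10 cos 38.7° = 60.17 m/s and v_y0 = 77.10 sin 38.7° = 48.21 m/s.
Vertical motion (up positive, ground at y = 0): 4.345 t² − (48.21) t − 8.54 = 0, so t = (48.21 + √(48.21² + 2·8.69·8.54)) / 8.69 = (48.21 + 49.72) / 8.69 = 11.27 s.

11.3 s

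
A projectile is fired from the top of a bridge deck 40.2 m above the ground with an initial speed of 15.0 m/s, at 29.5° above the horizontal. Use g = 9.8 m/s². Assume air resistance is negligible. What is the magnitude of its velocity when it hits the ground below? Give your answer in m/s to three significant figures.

31.8 m/s

Horizontal component vₓ = 15.00 cos 29.5° = 13.06 m/s; vertical v_y0 = 15.00 sin 29.5° = 7.386 m/s.
Vertical motion (up positive, ground at y = 0): 4.900 t² − (7.386) t − 40.2 = 0, so t = (7.386 + √(7.386² + 2·9.80·40.2)) / 9.80 = (7.386 + 29.03) / 9.80 = 3.715 s.
Vertical velocity at impact: v_y = v_y0 − g t = 7.386 − 9.80 × 3.715 = −29.03 m/s.
Speed: |v| = √(vₓ² + v_y²) = √(13.06² + 29.03²) = 31.83 m/s.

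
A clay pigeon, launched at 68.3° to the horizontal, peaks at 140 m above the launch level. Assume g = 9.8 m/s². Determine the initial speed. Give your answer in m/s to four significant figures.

At the peak v_y = 0, so v_y0 = √(2gH) = √(2 × 9.80 × 140) = 52.38 m/s.
v_y0 = v₀ sin θ ⇒ v₀ = 52.38 / sin 68.3° = 56.38 m/s.

56.38 m/s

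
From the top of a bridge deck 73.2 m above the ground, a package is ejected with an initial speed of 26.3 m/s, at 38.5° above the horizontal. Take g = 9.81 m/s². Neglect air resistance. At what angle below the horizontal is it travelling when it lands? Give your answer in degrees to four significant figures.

Resolve: vₓ = 26.30 cos 38.5° = 20.58 m/s and v_y0 = 26.30 sin 38.5° = 16.37 m/s.
Vertical motion (up positive, ground at y = 0): 4.905 t² − (16.37) t − 73.2 = 0, so t = (16.37 + √(16.37² + 2·9.81·73.2)) / 9.81 = (16.37 + 41.28) / 9.81 = 5.877 s.
At impact: v_y = v_y0 − g t = −41.28 m/s; vₓ = 20.58 m/s.
Angle below horizontal: arctan(|v_y|/vₓ) = arctan(41.28/20.58) = 63.50°.

63.50°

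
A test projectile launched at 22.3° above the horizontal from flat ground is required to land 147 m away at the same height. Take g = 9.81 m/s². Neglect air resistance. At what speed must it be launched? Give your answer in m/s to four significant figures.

45.32 m/s

Level-ground range: R = v₀² sin(2θ)/g, so v₀ = √(gR / sin 2θ).
v₀ = √(9.81 × 147 / sin 44.60°) = √(1442 / 0.7022) = √2053.8 = 45.32 m/s.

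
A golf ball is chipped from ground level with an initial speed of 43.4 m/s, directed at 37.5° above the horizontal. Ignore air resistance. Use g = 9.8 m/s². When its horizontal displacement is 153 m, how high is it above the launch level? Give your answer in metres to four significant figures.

Resolve: vₓ = 43.40 cos 37.5° = 34.43 m/s and v_y0 = 43.40 sin 37.5° = 26.42 m/s.
At x = 153 m, t = x/vₓ = 153/34.43 = 4.444 s.
Height: y = v_y0 t − ½ g t² = 26.42 × 4.444 − 4.900 × 4.444² = 117.4 − 96.75 = 20.65 m.

20.65 m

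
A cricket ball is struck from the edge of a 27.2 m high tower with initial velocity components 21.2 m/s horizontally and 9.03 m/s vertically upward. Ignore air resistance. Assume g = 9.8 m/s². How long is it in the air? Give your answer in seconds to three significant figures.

With up positive and y = 0 at the ground: y(t) = 27.2 + (9.030) t − 4.900 t². Setting y = 0 and taking the positive root: t = [9.030 + √(9.030² + 2·9.80·27.2)] / 9.80 = (9.030 + 24.79) / 9.80 = 3.451 s.

3.45 s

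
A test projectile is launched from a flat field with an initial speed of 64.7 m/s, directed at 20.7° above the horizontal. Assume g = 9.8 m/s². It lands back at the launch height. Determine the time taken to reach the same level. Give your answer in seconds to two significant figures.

4.7 s

vₓ = 64.70 cos 20.7° = 60.52 m/s; v_y0 = 64.70 sin 20.7° = 22.87 m/s.
Time of flight on level ground: T = 2 v_y0 / g = 2 × 22.87 / 9.80 = 4.667 s.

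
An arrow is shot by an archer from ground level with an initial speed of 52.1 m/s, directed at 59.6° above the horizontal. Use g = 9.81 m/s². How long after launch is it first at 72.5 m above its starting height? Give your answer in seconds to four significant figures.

Components: vₓ = 52.10 cos 59.6° = 26.36 m/s, v_y0 = 52.10 sin 59.6° = 44.94 m/s.
Set y = v_y0 t − ½ g t² = 72.5: 4.905 t² − 44.94 t + 72.5 = 0.
Quadratic formula: t = (44.94 ± √596.88) / 9.81 = (44.94 ± 24.43) / 9.81 → t = 2.090 s or 7.071 s.
The first (ascending) time is 2.090 s.

2.090 s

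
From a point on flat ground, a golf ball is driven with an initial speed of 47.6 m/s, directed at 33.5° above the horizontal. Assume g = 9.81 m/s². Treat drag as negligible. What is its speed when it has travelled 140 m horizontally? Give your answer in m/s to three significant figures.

Components: vₓ = 47.60 cos 33.5° = 39.69 m/s, v_y0 = 47.60 sin 33.5° = 26.27 m/s.
x = vₓ t ⇒ t = 140/39.69 = 3.527 s.
Vertical velocity there: v_y = v_y0 − g t = 26.27 − 9.81 × 3.527 = −8.328 m/s.
Speed: √(vₓ² + v_y²) = √(39.69² + 8.328²) = 40.56 m/s.

40.6 m/s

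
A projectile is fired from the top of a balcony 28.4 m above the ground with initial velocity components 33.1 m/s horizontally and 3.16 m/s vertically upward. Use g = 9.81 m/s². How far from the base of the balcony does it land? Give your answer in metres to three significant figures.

91.0 m

With up positive and y = 0 at the ground: y(t) = 28.4 + (3.160) t − 4.905 t². Setting y = 0 and taking the positive root: t = [3.160 + √(3.160² + 2·9.81·28.4)] / 9.81 = (3.160 + 23.82) / 9.81 = 2.750 s.
Horizontal distance: R = vₓ t = 33.10 × 2.750 = 91.02 m.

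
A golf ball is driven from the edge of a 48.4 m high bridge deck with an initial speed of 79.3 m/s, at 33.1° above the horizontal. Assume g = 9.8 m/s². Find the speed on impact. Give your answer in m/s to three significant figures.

85.1 m/s

Resolve: vₓ = 79.30 cos 33.1° = 66.43 m/s and v_y0 = 79.30 sin 33.1° = 43.31 m/s.
Vertical motion (up positive, ground at y = 0): 4.900 t² − (43.31) t − 48.4 = 0, so t = (43.31 + √(43.31² + 2·9.80·48.4)) / 9.80 = (43.31 + 53.14) / 9.80 = 9.842 s.
Vertical velocity at impact: v_y = v_y0 − g t = 43.31 − 9.80 × 9.842 = −53.14 m/s.
Speed: |v| = √(vₓ² + v_y²) = √(66.43² + 53.14²) = 85.07 m/s.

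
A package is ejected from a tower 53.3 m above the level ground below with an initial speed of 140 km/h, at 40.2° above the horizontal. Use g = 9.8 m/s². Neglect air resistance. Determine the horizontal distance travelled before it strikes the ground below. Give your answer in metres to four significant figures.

200.1 m

Convert: 140 km/h = 140/3.6 = 38.89 m/s.
Components: vₓ = 38.89 cos 40.2° = 29.70 m/s, v_y0 = 38.89 sin 40.2° = 25.10 m/s.
The projectile lands when y = 53.3 + (25.10) t − ½·9.80·t² = 0. Positive root: t = (25.10 + √(25.10² + 2·9.80·53.3)) / 9.80 = (25.10 + 40.92) / 9.80 = 6.737 s.
Horizontal distance: R = vₓ t = 29.70 × 6.737 = 200.1 m.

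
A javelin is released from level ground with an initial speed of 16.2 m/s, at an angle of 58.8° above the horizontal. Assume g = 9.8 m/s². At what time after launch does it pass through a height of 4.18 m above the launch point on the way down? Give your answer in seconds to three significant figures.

vₓ = 16.20 cos 58.8° = 8.392 m/s; v_y0 = 16.20 sin 58.8° = 13.86 m/s.
Height y(t) = 13.86 t − 4.900 t² = 4.18 gives 4.900 t² − 13.86 t + 4.18 = 0.
t = [13.86 ± √(13.86² − 2·9.80·4.18)] / 9.80 = (13.86 ± 10.49) / 9.80, so t = 0.3433 s or t = 2.485 s.
The descending-branch root is 2.485 s.

2.48 s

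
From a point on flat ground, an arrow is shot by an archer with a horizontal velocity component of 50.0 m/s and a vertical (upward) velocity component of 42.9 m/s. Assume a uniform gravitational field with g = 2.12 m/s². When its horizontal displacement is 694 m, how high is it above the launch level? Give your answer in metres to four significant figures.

At x = 694 m, t = x/vₓ = 694/50.00 = 13.88 s.
Height: y = v_y0 t − ½ g t² = 42.90 × 13.88 − 1.060 × 13.88² = 595.5 − 204.2 = 391.2 m.

391.2 m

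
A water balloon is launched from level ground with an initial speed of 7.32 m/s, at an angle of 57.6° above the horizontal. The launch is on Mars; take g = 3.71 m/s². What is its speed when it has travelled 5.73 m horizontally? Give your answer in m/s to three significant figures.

4.00 m/s

Resolve: vₓ = 7.320 cos 57.6° = 3.922 m/s and v_y0 = 7.320 sin 57.6° = 6.180 m/s.
At x = 5.73 m, t = x/vₓ = 5.73/3.922 = 1.461 s.
Vertical velocity there: v_y = v_y0 − g t = 6.180 − 3.71 × 1.461 = 0.7606 m/s.
Speed: √(vₓ² + v_y²) = √(3.922² + 0.7606²) = 3.995 m/s.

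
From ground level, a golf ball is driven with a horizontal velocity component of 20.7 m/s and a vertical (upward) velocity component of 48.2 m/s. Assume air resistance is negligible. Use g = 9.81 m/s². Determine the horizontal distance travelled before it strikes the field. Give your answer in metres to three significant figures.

203 m

Time aloft: T = 2 v_y0 / g = 2 × 48.20 / 9.81 = 9.827 s.
Horizontal distance R = vₓ T = 20.70 × 9.827 = 203.4 m.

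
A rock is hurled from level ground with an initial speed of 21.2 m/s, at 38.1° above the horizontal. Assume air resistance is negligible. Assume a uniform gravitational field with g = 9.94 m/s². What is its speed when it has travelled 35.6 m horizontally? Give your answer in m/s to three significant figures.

18.6 m/s

Components: vₓ = 21.20 cos 38.1° = 16.68 m/s, v_y0 = 21.20 sin 38.1° = 13.08 m/s.
Time to reach x = 35.6 m: t = x/vₓ = 35.6/16.68 = 2.134 s.
Vertical velocity there: v_y = v_y0 − g t = 13.08 − 9.94 × 2.134 = −8.130 m/s.
Speed: √(vₓ² + v_y²) = √(16.68² + 8.130²) = 18.56 m/s.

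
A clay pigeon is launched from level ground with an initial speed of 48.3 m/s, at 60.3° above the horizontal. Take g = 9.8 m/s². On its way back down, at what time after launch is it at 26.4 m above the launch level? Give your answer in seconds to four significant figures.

vₓ = 48.30 cos 60.3° = 23.93 m/s; v_y0 = 48.30 sin 60.3° = 41.95 m/s.
Set y = v_y0 t − ½ g t² = 26.4: 4.900 t² − 41.95 t + 26.4 = 0.
t = [41.95 ± √(41.95² − 2·9.80·26.4)] / 9.80 = (41.95 ± 35.25) / 9.80, so t = 0.6839 s or t = 7.878 s.
The descending-branch root is 7.878 s.

7.878 s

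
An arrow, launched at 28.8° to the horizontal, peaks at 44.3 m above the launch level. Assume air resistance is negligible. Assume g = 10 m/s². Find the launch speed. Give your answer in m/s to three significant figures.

At the peak v_y = 0, so v_y0 = √(2gH) = √(2 × 10.0 × 44.3) = 29.77 m/s.
v_y0 = v₀ sin θ ⇒ v₀ = 29.77 / sin 28.8° = 61.79 m/s.

61.8 m/s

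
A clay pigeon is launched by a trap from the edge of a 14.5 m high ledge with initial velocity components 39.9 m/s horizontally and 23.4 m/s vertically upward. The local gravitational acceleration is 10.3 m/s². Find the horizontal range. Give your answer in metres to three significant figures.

203 m

With up positive and y = 0 at the ground: y(t) = 14.5 + (23.40) t − 5.150 t². Setting y = 0 and taking the positive root: t = [23.40 + √(23.40² + 2·10.3·14.5)] / 10.3 = (23.40 + 29.09) / 10.3 = 5.096 s.
Horizontal distance: R = vₓ t = 39.90 × 5.096 = 203.3 m.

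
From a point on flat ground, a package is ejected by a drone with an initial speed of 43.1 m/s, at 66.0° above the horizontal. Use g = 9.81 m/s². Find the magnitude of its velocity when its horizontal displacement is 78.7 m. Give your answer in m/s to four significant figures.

18.14 m/s

Components: vₓ = 43.10 cos 66.0° = 17.53 m/s, v_y0 = 43.10 sin 66.0° = 39.37 m/s.
Time to reach x = 78.7 m: t = x/vₓ = 78.7/17.53 = 4.489 s.
Vertical velocity there: v_y = v_y0 − g t = 39.37 − 9.81 × 4.489 = −4.667 m/s.
Speed: √(vₓ² + v_y²) = √(17.53² + 4.667²) = 18.14 m/s.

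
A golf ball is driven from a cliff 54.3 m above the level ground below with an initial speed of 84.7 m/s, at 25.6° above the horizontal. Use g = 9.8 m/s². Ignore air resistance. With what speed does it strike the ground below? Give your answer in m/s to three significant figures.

90.8 m/s

Horizontal component vₓ = 84.70 cos 25.6° = 76.39 m/s; vertical v_y0 = 84.70 sin 25.6° = 36.60 m/s.
With up positive and y = 0 at the ground: y(t) = 54.3 + (36.60) t − 4.900 t². Setting y = 0 and taking the positive root: t = [36.60 + √(36.60² + 2·9.80·54.3)] / 9.80 = (36.60 + 49.03) / 9.80 = 8.737 s.
Vertical velocity at impact: v_y = v_y0 − g t = 36.60 − 9.80 × 8.737 = −49.03 m/s.
Speed: |v| = √(vₓ² + v_y²) = √(76.39² + 49.03²) = 90.77 m/s.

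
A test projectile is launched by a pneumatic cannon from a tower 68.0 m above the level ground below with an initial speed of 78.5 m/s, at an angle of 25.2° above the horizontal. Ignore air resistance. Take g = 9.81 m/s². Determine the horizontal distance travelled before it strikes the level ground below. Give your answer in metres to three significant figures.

Resolve: vₓ = 78.50 cos 25.2° = 71.03 m/s and v_y0 = 78.50 sin 25.2° = 33.42 m/s.
Vertical motion (up positive, ground at y = 0): 4.905 t² − (33.42) t − 68.0 = 0, so t = (33.42 + √(33.42² + 2·9.81·68.0)) / 9.81 = (33.42 + 49.51) / 9.81 = 8.454 s.
Horizontal distance: R = vₓ t = 71.03 × 8.454 = 600.5 m.

600 m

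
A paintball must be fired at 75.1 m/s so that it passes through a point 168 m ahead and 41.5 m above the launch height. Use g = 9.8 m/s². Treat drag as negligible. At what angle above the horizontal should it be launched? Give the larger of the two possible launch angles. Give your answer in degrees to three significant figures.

Trajectory: y = x tanθ − g x² (1 + tan²θ)/(2v₀²). With x = 168, y = 41.5, v₀ = 75.1, g = 9.80:
24.52 tan²θ − 168 tanθ + (66.02) = 0.
tanθ = [168 ± √(168² − 4 × 24.52 × (66.02))] / (2 × 24.52) = (168 ± 147.5) / 49.04, giving tanθ = 0.4186 or 6.433.
θ = 22.71° or 81.16°; the larger is 81.16°.

81.2°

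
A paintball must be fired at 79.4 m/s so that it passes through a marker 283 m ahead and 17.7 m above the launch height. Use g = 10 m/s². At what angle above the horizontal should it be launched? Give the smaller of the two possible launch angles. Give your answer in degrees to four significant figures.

17.14°

Trajectory: y = x tanθ − g x² (1 + tan²θ)/(2v₀²). With x = 283, y = 17.7, v₀ = 79.4, g = 10.0:
63.52 tan²θ − 283 tanθ + (81.22) = 0.
tanθ = [283 ± √(283² − 4 × 63.52 × (81.22))] / (2 × 63.52) = (283 ± 243.8) / 127.0, giving tanθ = 0.3083 or 4.147.
θ = 17.14° or 76.44°; the smaller is 17.14°.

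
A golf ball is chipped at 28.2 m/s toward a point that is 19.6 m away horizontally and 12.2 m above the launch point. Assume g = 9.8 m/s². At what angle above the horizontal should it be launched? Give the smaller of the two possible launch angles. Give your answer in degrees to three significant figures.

39.5°

Trajectory: y = x tanθ − g x² (1 + tan²θ)/(2v₀²). With x = 19.6, y = 12.2, v₀ = 28.2, g = 9.80:
2.367 tan²θ − 19.6 tanθ + (14.57) = 0.
tanθ = [19.6 ± √(19.6² − 4 × 2.367 × (14.57))] / (2 × 2.367) = (19.6 ± 15.69) / 4.734, giving tanθ = 0.8255 or 7.455.
θ = 39.54° or 82.36°; the smaller is 39.54°.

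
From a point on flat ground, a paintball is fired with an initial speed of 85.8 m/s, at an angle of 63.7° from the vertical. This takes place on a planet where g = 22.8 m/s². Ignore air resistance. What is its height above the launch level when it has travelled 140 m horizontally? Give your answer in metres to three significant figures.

31.4 m

Components: vₓ = 85.80 sin 63.7° = 76.92 m/s, v_y0 = 85.80 cos 63.7° = 38.02 m/s.
Time to reach x = 140 m: t = x/vₓ = 140/76.92 = 1.820 s.
Height: y = v_y0 t − ½ g t² = 38.02 × 1.820 − 11.40 × 1.820² = 69.19 − 37.77 = 31.43 m.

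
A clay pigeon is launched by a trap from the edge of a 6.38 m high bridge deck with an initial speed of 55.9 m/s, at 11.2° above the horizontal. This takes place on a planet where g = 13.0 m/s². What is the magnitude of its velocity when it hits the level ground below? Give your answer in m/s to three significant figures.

57.4 m/s

Components: vₓ = 55.90 cos 11.2° = 54.84 m/s, v_y0 = 55.90 sin 11.2° = 10.86 m/s.
With up positive and y = 0 at the ground: y(t) = 6.38 + (10.86) t − 6.500 t². Setting y = 0 and taking the positive root: t = [10.86 + √(10.86² + 2·13.0·6.38)] / 13.0 = (10.86 + 16.85) / 13.0 = 2.131 s.
Vertical velocity at impact: v_y = v_y0 − g t = 10.86 − 13.0 × 2.131 = −16.85 m/s.
Speed: |v| = √(vₓ² + v_y²) = √(54.84² + 16.85²) = 57.36 m/s.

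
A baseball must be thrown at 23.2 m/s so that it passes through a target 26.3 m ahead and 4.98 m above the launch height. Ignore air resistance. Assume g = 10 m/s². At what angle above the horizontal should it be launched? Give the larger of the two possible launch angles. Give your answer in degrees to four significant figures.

Trajectory: y = x tanθ − g x² (1 + tan²θ)/(2v₀²). With x = 26.3, y = 4.98, v₀ = 23.2, g = 10.0:
6.425 tan²θ − 26.3 tanθ + (11.41) = 0.
tanθ = [26.3 ± √(26.3² − 4 × 6.425 × (11.41))] / (2 × 6.425) = (26.3 ± 19.96) / 12.85, giving tanθ = 0.4931 or 3.600.
θ = 26.25° or 74.48°; the larger is 74.48°.

74.48°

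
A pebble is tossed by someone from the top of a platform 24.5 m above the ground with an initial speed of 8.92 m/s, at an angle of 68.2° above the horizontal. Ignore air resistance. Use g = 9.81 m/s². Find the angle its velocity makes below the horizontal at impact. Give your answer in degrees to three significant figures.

82.0°

vₓ = 8.920 cos 68.2° = 3.313 m/s; v_y0 = 8.920 sin 68.2° = 8.282 m/s.
Vertical motion (up positive, ground at y = 0): 4.905 t² − (8.282) t − 24.5 = 0, so t = (8.282 + √(8.282² + 2·9.81·24.5)) / 9.81 = (8.282 + 23.44) / 9.81 = 3.233 s.
At impact: v_y = v_y0 − g t = −23.44 m/s; vₓ = 3.313 m/s.
Angle below horizontal: arctan(|v_y|/vₓ) = arctan(23.44/3.313) = 81.95°.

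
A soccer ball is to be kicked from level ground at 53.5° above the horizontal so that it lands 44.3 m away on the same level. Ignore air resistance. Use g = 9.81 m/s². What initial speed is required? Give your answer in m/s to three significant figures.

On level ground R = v₀² sin 2θ / g ⇒ v₀ = √(gR / sin 2θ).
v₀ = √(9.81 × 44.3 / sin 107.0°) = √(434.6 / 0.9563) = √454.44 = 21.32 m/s.

21.3 m/s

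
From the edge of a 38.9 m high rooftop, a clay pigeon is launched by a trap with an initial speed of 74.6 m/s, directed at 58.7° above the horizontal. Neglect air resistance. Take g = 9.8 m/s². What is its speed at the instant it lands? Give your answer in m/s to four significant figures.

79.55 m/s

Resolve: vₓ = 74.60 cos 58.7° = 38.76 m/s and v_y0 = 74.60 sin 58.7° = 63.74 m/s.
With up positive and y = 0 at the ground: y(t) = 38.9 + (63.74) t − 4.900 t². Setting y = 0 and taking the positive root: t = [63.74 + √(63.74² + 2·9.80·38.9)] / 9.80 = (63.74 + 69.47) / 9.80 = 13.59 s.
Vertical velocity at impact: v_y = v_y0 − g t = 63.74 − 9.80 × 13.59 = −69.47 m/s.
Speed: |v| = √(vₓ² + v_y²) = √(38.76² + 69.47²) = 79.55 m/s.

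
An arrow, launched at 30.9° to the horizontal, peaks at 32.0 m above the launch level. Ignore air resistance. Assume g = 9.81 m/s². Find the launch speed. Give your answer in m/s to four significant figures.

At the peak v_y = 0, so v_y0 = √(2gH) = √(2 × 9.81 × 32.0) = 25.06 m/s.
v_y0 = v₀ sin θ ⇒ v₀ = 25.06 / sin 30.9° = 48.79 m/s.

48.79 m/s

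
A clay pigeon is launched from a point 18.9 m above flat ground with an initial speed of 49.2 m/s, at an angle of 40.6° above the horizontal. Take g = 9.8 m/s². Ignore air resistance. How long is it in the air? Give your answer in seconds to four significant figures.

7.079 s

Components: vₓ = 49.20 cos 40.6° = 37.36 m/s, v_y0 = 49.20 sin 40.6° = 32.02 m/s.
Vertical motion (up positive, ground at y = 0): 4.900 t² − (32.02) t − 18.9 = 0, so t = (32.02 + √(32.02² + 2·9.80·18.9)) / 9.80 = (32.02 + 37.36) / 9.80 = 7.079 s.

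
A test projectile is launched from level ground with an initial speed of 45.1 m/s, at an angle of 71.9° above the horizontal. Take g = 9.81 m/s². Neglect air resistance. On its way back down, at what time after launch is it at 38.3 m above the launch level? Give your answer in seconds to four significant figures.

7.730 s

Resolve: vₓ = 45.10 cos 71.9° = 14.01 m/s and v_y0 = 45.10 sin 71.9° = 42.87 m/s.
Require v_y0 t − ½ g t² = 38.3, i.e. 4.905 t² − 42.87 t + 38.3 = 0.
t = [42.87 ± √(42.87² − 2·9.81·38.3)] / 9.81 = (42.87 ± 32.96) / 9.81, so t = 1.010 s or t = 7.730 s.
The descending-branch root is 7.730 s.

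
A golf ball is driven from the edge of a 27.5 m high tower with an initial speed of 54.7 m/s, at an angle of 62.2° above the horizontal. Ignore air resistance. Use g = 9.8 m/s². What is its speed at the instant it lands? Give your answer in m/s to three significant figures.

Horizontal component vₓ = 54.70 cos 62.2° = 25.51 m/s; vertical v_y0 = 54.70 sin 62.2° = 48.39 m/s.
The projectile lands when y = 27.5 + (48.39) t − ½·9.80·t² = 0. Positive root: t = (48.39 + √(48.39² + 2·9.80·27.5)) / 9.80 = (48.39 + 53.67) / 9.80 = 10.41 s.
Vertical velocity at impact: v_y = v_y0 − g t = 48.39 − 9.80 × 10.41 = −53.67 m/s.
Speed: |v| = √(vₓ² + v_y²) = √(25.51² + 53.67²) = 59.42 m/s.

59.4 m/s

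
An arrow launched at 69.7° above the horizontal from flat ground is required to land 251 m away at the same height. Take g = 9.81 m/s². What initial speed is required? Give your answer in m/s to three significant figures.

Level-ground range: R = v₀² sin(2θ)/g, so v₀ = √(gR / sin 2θ).
v₀ = √(9.81 × 251 / sin 139.4°) = √(2462 / 0.6508) = √3783.7 = 61.51 m/s.

61.5 m/s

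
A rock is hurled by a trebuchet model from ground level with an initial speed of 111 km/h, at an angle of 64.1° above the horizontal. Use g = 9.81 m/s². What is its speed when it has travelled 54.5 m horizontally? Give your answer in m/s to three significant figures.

Convert: 111 km/h = 111/3.6 = 30.83 m/s.
Components: vₓ = 30.83 cos 64.1° = 13.47 m/s, v_y0 = 30.83 sin 64.1° = 27.74 m/s.
At x = 54.5 m, t = x/vₓ = 54.5/13.47 = 4.047 s.
Vertical velocity there: v_y = v_y0 − g t = 27.74 − 9.81 × 4.047 = −11.96 m/s.
Speed: √(vₓ² + v_y²) = √(13.47² + 11.96²) = 18.01 m/s.

18.0 m/s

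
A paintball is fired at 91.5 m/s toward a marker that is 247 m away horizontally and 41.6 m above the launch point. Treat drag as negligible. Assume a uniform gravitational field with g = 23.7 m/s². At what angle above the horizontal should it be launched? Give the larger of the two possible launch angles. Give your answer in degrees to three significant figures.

Trajectory: y = x tanθ − g x² (1 + tan²θ)/(2v₀²). With x = 247, y = 41.6, v₀ = 91.5, g = 23.7:
86.35 tan²θ − 247 tanθ + (128.0) = 0.
tanθ = [247 ± √(247² − 4 × 86.35 × (128.0))] / (2 × 86.35) = (247 ± 129.7) / 172.7, giving tanθ = 0.6794 or 2.181.
θ = 34.19° or 65.37°; the larger is 65.37°.

65.4°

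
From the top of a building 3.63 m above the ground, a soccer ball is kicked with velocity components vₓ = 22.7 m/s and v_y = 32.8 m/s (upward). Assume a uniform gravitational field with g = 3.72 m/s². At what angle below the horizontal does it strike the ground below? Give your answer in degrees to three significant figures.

55.6°

With up positive and y = 0 at the ground: y(t) = 3.63 + (32.80) t − 1.860 t². Setting y = 0 and taking the positive root: t = [32.80 + √(32.80² + 2·3.72·3.63)] / 3.72 = (32.80 + 33.21) / 3.72 = 17.74 s.
At impact: v_y = v_y0 − g t = −33.21 m/s; vₓ = 22.70 m/s.
Angle below horizontal: arctan(|v_y|/vₓ) = arctan(33.21/22.70) = 55.65°.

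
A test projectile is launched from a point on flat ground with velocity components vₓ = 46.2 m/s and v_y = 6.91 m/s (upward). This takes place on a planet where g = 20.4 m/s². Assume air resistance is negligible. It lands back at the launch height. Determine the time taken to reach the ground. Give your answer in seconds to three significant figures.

Landing at launch height ⇒ T = 2 v_y0 / g = 2 × 6.910 / 20.4 = 0.6775 s.

0.677 s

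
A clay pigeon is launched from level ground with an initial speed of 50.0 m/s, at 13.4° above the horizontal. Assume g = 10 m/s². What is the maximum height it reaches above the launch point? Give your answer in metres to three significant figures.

6.71 m

Horizontal component vₓ = 50.00 cos 13.4° = 48.64 m/s; vertical v_y0 = 50.00 sin 13.4° = 11.59 m/s.
Maximum height: H = v_y0² / (2g) = 11.59² / (2 × 10.0) = 6.713 m.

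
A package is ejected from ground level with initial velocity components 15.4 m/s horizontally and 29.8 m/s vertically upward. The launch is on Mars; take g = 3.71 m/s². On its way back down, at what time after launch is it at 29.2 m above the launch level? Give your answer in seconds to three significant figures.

Set y = v_y0 t − ½ g t² = 29.2: 1.855 t² − 29.80 t + 29.2 = 0.
t = [29.80 ± √(29.80² − 2·3.71·29.2)] / 3.71 = (29.80 ± 25.91) / 3.71, so t = 1.048 s or t = 15.02 s.
The descending-branch root is 15.02 s.

15.0 s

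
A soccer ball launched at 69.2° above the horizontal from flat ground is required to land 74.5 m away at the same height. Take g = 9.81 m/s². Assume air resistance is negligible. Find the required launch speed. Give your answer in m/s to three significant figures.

33.2 m/s

On level ground R = v₀² sin 2θ / g ⇒ v₀ = √(gR / sin 2θ).
v₀ = √(9.81 × 74.5 / sin 138.4°) = √(730.8 / 0.6639) = √1100.8 = 33.18 m/s.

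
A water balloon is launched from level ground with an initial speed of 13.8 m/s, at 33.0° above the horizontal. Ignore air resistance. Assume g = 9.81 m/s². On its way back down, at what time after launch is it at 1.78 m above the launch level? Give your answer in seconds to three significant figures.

1.24 s

Components: vₓ = 13.80 cos 33.0° = 11.57 m/s, v_y0 = 13.80 sin 33.0° = 7.516 m/s.
Require v_y0 t − ½ g t² = 1.78, i.e. 4.905 t² − 7.516 t + 1.78 = 0.
Quadratic formula: t = (7.516 ± √21.567) / 9.81 = (7.516 ± 4.644) / 9.81 → t = 0.2928 s or 1.240 s.
The descending-branch root is 1.240 s.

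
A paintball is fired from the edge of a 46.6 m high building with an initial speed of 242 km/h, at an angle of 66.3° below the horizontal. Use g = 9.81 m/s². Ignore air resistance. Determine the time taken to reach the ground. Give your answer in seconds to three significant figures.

0.716 s

Convert: 242 km/h = 242/3.6 = 67.22 m/s.
Horizontal component vₓ = 67.22 cos 66.3° = 27.02 m/s; vertical v_y0 = −61.55 m/s (downward).
The projectile lands when y = 46.6 + (−61.55) t − ½·9.81·t² = 0. Positive root: t = (−61.55 + √(61.55² + 2·9.81·46.6)) / 9.81 = (−61.55 + 68.58) / 9.81 = 0.7162 s.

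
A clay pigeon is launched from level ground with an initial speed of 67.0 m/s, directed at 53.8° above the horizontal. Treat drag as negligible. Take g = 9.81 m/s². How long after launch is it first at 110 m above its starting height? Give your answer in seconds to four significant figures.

Resolve: vₓ = 67.00 cos 53.8° = 39.57 m/s and v_y0 = 67.00 sin 53.8° = 54.07 m/s.
Require v_y0 t − ½ g t² = 110, i.e. 4.905 t² − 54.07 t + 110 = 0.
Quadratic formula: t = (54.07 ± √764.97) / 9.81 = (54.07 ± 27.66) / 9.81 → t = 2.692 s or 8.331 s.
The first (ascending) time is 2.692 s.

2.692 s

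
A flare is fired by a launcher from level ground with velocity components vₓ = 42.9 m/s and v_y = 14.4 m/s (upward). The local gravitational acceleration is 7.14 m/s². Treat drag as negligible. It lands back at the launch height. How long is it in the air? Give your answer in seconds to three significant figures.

Landing at launch height ⇒ T = 2 v_y0 / g = 2 × 14.40 / 7.14 = 4.034 s.

4.03 s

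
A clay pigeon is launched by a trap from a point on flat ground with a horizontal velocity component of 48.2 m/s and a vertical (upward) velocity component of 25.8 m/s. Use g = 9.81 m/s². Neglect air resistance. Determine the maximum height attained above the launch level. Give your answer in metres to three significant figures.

33.9 m

Maximum height: H = v_y0² / (2g) = 25.80² / (2 × 9.81) = 33.93 m.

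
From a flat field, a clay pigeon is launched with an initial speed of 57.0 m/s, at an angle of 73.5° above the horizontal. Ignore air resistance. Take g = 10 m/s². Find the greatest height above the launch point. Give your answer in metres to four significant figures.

Resolve: vₓ = 57.00 cos 73.5° = 16.19 m/s and v_y0 = 57.00 sin 73.5° = 54.65 m/s.
At the apex v_y = 0, so H = v_y0²/(2g) = 54.65²/20.00 = 149.3 m.

149.3 m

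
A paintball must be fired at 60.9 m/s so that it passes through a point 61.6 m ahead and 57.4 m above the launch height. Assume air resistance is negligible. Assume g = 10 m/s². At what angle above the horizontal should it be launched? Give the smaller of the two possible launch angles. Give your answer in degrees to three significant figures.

Trajectory: y = x tanθ − g x² (1 + tan²θ)/(2v₀²). With x = 61.6, y = 57.4, v₀ = 60.9, g = 10.0:
5.116 tan²θ − 61.6 tanθ + (62.52) = 0.
tanθ = [61.6 ± √(61.6² − 4 × 5.116 × (62.52))] / (2 × 5.116) = (61.6 ± 50.15) / 10.23, giving tanθ = 1.119 or 10.92.
θ = 48.21° or 84.77°; the smaller is 48.21°.

48.2°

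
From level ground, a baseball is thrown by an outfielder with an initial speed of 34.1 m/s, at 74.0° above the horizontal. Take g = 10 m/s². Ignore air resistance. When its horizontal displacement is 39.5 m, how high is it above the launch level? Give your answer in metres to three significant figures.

Horizontal component vₓ = 34.10 cos 74.0° = 9.399 m/s; vertical v_y0 = 34.10 sin 74.0° = 32.78 m/s.
Time to reach x = 39.5 m: t = x/vₓ = 39.5/9.399 = 4.202 s.
Height: y = v_y0 t − ½ g t² = 32.78 × 4.202 − 5.000 × 4.202² = 137.8 − 88.30 = 49.45 m.

49.4 m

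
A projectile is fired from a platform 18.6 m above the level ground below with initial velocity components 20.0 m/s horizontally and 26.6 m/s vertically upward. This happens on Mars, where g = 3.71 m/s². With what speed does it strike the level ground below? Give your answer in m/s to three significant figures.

With up positive and y = 0 at the ground: y(t) = 18.6 + (26.60) t − 1.855 t². Setting y = 0 and taking the positive root: t = [26.60 + √(26.60² + 2·3.71·18.6)] / 3.71 = (26.60 + 29.08) / 3.71 = 15.01 s.
Vertical velocity at impact: v_y = v_y0 − g t = 26.60 − 3.71 × 15.01 = −29.08 m/s.
Speed: |v| = √(vₓ² + v_y²) = √(20.00² + 29.08²) = 35.29 m/s.

35.3 m/s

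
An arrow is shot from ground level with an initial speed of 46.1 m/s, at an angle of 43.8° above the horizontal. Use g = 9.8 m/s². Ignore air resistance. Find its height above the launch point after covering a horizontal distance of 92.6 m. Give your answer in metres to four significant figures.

Resolve: vₓ = 46.10 cos 43.8° = 33.27 m/s and v_y0 = 46.10 sin 43.8° = 31.91 m/s.
At x = 92.6 m, t = x/vₓ = 92.6/33.27 = 2.783 s.
Height: y = v_y0 t − ½ g t² = 31.91 × 2.783 − 4.900 × 2.783² = 88.80 − 37.95 = 50.85 m.

50.85 m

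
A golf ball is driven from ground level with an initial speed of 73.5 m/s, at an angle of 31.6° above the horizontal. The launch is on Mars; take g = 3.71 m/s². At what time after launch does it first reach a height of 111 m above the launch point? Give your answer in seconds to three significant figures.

3.46 s

Horizontal component vₓ = 73.50 cos 31.6° = 62.60 m/s; vertical v_y0 = 73.50 sin 31.6° = 38.51 m/s.
Height y(t) = 38.51 t − 1.855 t² = 111 gives 1.855 t² − 38.51 t + 111 = 0.
t = [38.51 ± √(38.51² − 2·3.71·111)] / 3.71 = (38.51 ± 25.68) / 3.71, so t = 3.458 s or t = 17.30 s.
The first (ascending) time is 3.458 s.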